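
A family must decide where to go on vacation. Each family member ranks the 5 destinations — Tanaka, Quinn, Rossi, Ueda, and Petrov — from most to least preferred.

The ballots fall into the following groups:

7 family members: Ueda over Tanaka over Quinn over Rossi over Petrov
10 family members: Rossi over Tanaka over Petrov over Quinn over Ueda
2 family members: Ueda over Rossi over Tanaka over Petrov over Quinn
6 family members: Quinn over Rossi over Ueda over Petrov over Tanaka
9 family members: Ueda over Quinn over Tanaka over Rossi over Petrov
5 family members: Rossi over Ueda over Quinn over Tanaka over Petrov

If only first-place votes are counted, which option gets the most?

Ueda

First-place vote totals:
  Tanaka: 0
  Quinn: 6
  Rossi: 15
  Ueda: 18
  Petrov: 0
Ueda has the most first-place votes.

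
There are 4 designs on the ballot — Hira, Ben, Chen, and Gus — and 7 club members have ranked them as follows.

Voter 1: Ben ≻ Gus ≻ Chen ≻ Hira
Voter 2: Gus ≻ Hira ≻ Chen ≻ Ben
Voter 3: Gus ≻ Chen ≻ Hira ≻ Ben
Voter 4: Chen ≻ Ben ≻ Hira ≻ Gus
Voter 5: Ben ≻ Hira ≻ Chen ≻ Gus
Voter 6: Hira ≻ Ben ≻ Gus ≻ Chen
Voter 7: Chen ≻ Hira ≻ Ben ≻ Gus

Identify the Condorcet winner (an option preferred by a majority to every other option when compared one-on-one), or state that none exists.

No Condorcet winner

Head-to-head results (7 voters total):
Hira vs Ben: Hira wins 4–3.
Hira vs Chen: Chen wins 4–3.
Hira vs Gus: Hira wins 4–3.
Ben vs Chen: Chen wins 4–3.
Ben vs Gus: Ben wins 5–2.
Chen vs Gus: Gus wins 4–3.
No candidate beats all others: Hira beats Gus beats Chen beats Hira, a majority cycle.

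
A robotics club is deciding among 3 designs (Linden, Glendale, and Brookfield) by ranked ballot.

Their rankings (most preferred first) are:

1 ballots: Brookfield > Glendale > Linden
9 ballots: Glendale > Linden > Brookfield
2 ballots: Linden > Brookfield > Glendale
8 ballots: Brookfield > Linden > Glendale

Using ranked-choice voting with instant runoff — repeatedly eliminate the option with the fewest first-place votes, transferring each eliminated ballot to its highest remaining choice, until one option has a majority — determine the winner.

Brookfield

Round 1: Glendale 9, Brookfield 9, Linden 2. Linden has the fewest and is eliminated.
Round 2: Brookfield 11, Glendale 9. Brookfield has a majority.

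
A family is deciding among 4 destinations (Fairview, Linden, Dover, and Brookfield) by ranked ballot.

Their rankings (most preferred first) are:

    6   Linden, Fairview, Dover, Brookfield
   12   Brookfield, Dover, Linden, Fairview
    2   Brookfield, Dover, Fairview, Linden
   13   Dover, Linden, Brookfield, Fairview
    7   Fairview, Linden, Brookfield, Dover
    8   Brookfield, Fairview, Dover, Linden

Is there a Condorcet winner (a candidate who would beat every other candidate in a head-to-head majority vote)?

Head-to-head results (48 voters total):
Fairview vs Linden: Linden wins 31–17.
Fairview vs Dover: Dover wins 27–21.
Fairview vs Brookfield: Brookfield wins 35–13.
Linden vs Dover: Dover wins 35–13.
Linden vs Brookfield: Linden wins 26–22.
Dover vs Brookfield: Brookfield wins 29–19.
No candidate beats all others: Linden beats Brookfield beats Dover beats Linden, a majority cycle.

No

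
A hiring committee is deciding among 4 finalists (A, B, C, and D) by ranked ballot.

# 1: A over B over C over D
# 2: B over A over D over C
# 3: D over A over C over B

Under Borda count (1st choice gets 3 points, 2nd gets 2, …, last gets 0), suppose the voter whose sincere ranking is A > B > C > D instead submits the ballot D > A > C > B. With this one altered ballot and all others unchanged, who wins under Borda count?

D

Borda totals with the altered ballot: A 6, B 3, C 2, D 7.
The switch changes the winner from A to D.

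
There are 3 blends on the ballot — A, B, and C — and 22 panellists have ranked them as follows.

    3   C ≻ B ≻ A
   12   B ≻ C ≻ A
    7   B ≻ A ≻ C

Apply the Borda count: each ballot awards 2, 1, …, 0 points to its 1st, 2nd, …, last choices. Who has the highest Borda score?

Borda scores:
  A: 3·0 + 12·0 + 7·1 = 7
  B: 3·1 + 12·2 + 7·2 = 41
  C: 3·2 + 12·1 + 7·0 = 18
B has the highest total.

B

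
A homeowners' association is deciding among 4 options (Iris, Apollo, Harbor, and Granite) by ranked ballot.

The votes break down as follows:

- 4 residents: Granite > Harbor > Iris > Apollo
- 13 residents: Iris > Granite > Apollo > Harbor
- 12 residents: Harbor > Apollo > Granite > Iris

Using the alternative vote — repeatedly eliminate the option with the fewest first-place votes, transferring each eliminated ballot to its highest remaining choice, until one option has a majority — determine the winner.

Round 1: Iris 13, Harbor 12, Granite 4, Apollo 0. Apollo has the fewest and is eliminated.
Round 2: Iris 13, Harbor 12, Granite 4. Granite has the fewest and is eliminated.
Round 3: Harbor 16, Iris 13. Harbor has a majority.

Harbor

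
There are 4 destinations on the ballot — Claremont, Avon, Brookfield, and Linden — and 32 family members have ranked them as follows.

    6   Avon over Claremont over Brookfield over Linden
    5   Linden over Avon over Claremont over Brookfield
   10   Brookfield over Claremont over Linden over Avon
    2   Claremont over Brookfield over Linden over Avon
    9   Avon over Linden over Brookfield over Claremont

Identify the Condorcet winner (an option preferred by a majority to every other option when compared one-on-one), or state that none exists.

Head-to-head results (32 voters total):
Claremont vs Avon: Avon wins 20–12.
Claremont vs Brookfield: Brookfield wins 19–13.
Claremont vs Linden: Claremont wins 18–14.
Avon vs Brookfield: Avon wins 20–12.
Avon vs Linden: Linden wins 17–15.
Brookfield vs Linden: Brookfield wins 18–14.
No candidate beats all others: Claremont beats Linden beats Avon beats Claremont, a majority cycle.

There is no Condorcet winner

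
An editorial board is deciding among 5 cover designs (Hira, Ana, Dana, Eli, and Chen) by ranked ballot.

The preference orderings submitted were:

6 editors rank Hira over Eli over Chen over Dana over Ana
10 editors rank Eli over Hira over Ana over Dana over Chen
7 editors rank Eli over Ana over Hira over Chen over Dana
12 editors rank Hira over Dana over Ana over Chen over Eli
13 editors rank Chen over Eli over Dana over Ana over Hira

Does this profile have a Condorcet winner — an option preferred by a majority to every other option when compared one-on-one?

Head-to-head results (48 voters total):
Hira vs Ana: Hira wins 28–20.
Hira vs Dana: Hira wins 35–13.
Hira vs Eli: Eli wins 30–18.
Hira vs Chen: Hira wins 35–13.
Ana vs Dana: Dana wins 31–17.
Ana vs Eli: Eli wins 36–12.
Ana vs Chen: Ana wins 29–19.
Dana vs Eli: Eli wins 36–12.
Dana vs Chen: Chen wins 26–22.
Eli vs Chen: Chen wins 25–23.
No candidate beats all others: Hira beats Chen beats Eli beats Hira, a majority cycle.

No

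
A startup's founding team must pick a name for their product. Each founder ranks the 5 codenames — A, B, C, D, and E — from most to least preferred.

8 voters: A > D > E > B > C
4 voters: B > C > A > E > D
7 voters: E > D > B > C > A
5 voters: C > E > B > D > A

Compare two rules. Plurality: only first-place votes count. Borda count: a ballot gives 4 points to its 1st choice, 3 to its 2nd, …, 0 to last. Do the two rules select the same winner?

Plurality first-place counts: A 8, B 4, C 5, D 0, E 7 → A.
Borda totals: A 40, B 48, C 39, D 50, E 63 → E.
The two rules disagree: plurality picks A, Borda picks E.

No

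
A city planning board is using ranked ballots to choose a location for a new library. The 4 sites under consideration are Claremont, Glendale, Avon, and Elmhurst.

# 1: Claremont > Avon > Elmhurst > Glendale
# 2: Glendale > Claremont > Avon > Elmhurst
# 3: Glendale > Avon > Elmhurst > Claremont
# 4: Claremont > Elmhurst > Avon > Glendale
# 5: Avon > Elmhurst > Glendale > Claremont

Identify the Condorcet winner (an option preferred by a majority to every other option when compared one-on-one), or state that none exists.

Head-to-head results (5 voters total):
Claremont vs Glendale: Glendale wins 3–2.
Claremont vs Avon: Claremont wins 3–2.
Claremont vs Elmhurst: Claremont wins 3–2.
Glendale vs Avon: Avon wins 3–2.
Glendale vs Elmhurst: Elmhurst wins 3–2.
Avon vs Elmhurst: Avon wins 4–1.
No candidate beats all others: Claremont beats Avon beats Glendale beats Claremont, a majority cycle.

There is no Condorcet winner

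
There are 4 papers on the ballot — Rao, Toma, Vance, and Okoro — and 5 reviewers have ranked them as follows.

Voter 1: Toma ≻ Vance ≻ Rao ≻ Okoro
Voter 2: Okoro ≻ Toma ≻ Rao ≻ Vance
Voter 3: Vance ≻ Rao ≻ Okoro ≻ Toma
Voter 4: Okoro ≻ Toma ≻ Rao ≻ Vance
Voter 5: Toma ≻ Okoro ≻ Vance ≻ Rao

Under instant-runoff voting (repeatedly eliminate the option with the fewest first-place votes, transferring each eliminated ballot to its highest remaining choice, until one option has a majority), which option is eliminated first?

Round 1: Toma 2, Okoro 2, Vance 1, Rao 0. Rao has the fewest and is eliminated.
Round 2: Toma 2, Okoro 2, Vance 1. Vance has the fewest and is eliminated.
Round 3: Okoro 3, Toma 2. Okoro has a majority.

Rao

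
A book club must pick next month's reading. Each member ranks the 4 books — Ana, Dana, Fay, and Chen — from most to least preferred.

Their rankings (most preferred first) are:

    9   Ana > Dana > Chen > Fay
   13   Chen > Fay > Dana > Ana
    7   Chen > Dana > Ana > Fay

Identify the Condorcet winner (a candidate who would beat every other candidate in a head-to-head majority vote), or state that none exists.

Chen

Head-to-head results (29 voters total):
Ana vs Dana: Dana wins 20–9.
Ana vs Fay: Ana wins 16–13.
Ana vs Chen: Chen wins 20–9.
Dana vs Fay: Dana wins 16–13.
Dana vs Chen: Chen wins 20–9.
Fay vs Chen: Chen wins 29–0.
Chen beats each rival — Ana (20–9), Dana (20–9), Fay (29–0) — so Chen is the Condorcet winner.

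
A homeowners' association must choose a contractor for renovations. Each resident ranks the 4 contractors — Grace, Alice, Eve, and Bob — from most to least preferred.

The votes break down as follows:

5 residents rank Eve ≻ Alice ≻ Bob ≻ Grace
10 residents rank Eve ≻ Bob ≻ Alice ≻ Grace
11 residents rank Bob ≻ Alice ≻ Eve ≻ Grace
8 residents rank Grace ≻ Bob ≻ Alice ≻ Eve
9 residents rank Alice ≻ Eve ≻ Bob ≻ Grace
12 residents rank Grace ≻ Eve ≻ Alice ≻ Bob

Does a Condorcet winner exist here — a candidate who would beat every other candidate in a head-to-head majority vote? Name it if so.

There is no Condorcet winner

Head-to-head results (55 voters total):
Grace vs Alice: Alice wins 35–20.
Grace vs Eve: Eve wins 35–20.
Grace vs Bob: Bob wins 35–20.
Alice vs Eve: Alice wins 28–27.
Alice vs Bob: Bob wins 29–26.
Eve vs Bob: Eve wins 36–19.
No candidate beats all others: Alice beats Eve beats Bob beats Alice, a majority cycle.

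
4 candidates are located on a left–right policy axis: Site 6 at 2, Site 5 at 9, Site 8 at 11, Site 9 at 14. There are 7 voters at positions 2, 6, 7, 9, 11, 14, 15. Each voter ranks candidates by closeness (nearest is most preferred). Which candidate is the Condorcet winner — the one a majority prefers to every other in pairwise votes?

Site 5

With single-peaked preferences on a line, the Condorcet winner is the candidate closest to the median voter.
The median voter (position 9) is closest to Site 5 at 9.
Check: Site 5 vs Site 8 — voters closer to Site 5: 4 of 7.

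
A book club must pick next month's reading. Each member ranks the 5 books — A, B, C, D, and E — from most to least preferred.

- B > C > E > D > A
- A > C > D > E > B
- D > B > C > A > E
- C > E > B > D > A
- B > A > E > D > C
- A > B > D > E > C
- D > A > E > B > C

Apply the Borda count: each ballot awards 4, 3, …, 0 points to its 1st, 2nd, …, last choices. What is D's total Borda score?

15

Borda scores:
  A: 0 + 4 + 1 + 0 + 3 + 4 + 3 = 15
  B: 4 + 0 + 3 + 2 + 4 + 3 + 1 = 17
  C: 3 + 3 + 2 + 4 + 0 + 0 + 0 = 12
  D: 1 + 2 + 4 + 1 + 1 + 2 + 4 = 15
  E: 2 + 1 + 0 + 3 + 2 + 1 + 2 = 11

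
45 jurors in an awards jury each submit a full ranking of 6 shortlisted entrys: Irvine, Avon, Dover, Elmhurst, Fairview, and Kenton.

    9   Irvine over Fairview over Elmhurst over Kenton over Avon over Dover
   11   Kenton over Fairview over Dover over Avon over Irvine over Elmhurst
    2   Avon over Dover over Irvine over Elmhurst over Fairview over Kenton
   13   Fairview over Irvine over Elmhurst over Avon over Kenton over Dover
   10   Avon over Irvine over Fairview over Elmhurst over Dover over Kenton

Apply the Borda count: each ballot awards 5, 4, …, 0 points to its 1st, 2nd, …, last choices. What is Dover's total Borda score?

51

Borda scores:
  Irvine: 9·5 + 11·1 + 2·3 + 13·4 + 10·4 = 154
  Avon: 9·1 + 11·2 + 2·5 + 13·2 + 10·5 = 117
  Dover: 9·0 + 11·3 + 2·4 + 13·0 + 10·1 = 51
  Elmhurst: 9·3 + 11·0 + 2·2 + 13·3 + 10·2 = 90
  Fairview: 9·4 + 11·4 + 2·1 + 13·5 + 10·3 = 177
  Kenton: 9·2 + 11·5 + 2·0 + 13·1 + 10·0 = 86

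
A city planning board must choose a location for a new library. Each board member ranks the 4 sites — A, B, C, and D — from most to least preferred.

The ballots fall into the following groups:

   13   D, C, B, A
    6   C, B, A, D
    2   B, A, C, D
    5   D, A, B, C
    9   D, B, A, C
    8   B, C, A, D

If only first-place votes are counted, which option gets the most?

D

First-place vote totals:
  A: 0
  B: 10
  C: 6
  D: 27
D has the most first-place votes.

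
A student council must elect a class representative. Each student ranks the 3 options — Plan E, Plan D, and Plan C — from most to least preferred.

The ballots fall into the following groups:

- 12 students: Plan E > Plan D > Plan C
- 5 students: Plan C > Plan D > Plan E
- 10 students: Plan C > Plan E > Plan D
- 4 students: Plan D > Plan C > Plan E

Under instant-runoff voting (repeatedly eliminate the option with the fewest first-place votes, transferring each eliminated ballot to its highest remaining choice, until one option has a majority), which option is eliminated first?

Plan D

Round 1: Plan C 15, Plan E 12, Plan D 4. Plan D has the fewest and is eliminated.
Round 2: Plan C 19, Plan E 12. Plan C has a majority.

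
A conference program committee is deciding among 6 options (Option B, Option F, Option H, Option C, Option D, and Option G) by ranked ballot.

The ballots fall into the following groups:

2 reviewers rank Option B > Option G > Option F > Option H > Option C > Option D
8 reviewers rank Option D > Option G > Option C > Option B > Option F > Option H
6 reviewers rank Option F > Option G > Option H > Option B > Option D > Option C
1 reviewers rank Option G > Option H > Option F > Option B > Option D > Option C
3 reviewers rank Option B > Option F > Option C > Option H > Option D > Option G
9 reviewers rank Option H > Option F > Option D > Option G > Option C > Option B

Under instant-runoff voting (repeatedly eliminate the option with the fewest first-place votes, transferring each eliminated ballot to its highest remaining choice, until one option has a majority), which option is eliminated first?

Option C

Round 1: Option H 9, Option D 8, Option F 6, Option B 5, Option G 1, Option C 0. Option C has the fewest and is eliminated.
Round 2: Option H 9, Option D 8, Option F 6, Option B 5, Option G 1. Option G has the fewest and is eliminated.
Round 3: Option H 10, Option D 8, Option F 6, Option B 5. Option B has the fewest and is eliminated.
Round 4: Option F 11, Option H 10, Option D 8. Option D has the fewest and is eliminated.
Round 5: Option F 19, Option H 10. Option F has a majority.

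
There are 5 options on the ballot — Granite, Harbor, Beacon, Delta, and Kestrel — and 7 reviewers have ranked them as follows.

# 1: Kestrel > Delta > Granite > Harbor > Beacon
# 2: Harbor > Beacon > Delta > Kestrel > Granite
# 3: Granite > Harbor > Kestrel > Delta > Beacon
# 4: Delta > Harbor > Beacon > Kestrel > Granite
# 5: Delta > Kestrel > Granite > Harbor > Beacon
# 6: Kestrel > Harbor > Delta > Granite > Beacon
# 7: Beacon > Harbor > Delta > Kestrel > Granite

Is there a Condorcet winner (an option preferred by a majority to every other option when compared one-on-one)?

Yes

Head-to-head results (7 voters total):
Granite vs Harbor: Harbor wins 4–3.
Granite vs Beacon: Granite wins 4–3.
Granite vs Delta: Delta wins 6–1.
Granite vs Kestrel: Kestrel wins 6–1.
Harbor vs Beacon: Harbor wins 6–1.
Harbor vs Delta: Harbor wins 4–3.
Harbor vs Kestrel: Harbor wins 4–3.
Beacon vs Delta: Delta wins 5–2.
Beacon vs Kestrel: Kestrel wins 4–3.
Delta vs Kestrel: Delta wins 4–3.
Harbor beats each rival — Granite (4–3), Beacon (6–1), Delta (4–3), Kestrel (4–3) — so Harbor is the Condorcet winner.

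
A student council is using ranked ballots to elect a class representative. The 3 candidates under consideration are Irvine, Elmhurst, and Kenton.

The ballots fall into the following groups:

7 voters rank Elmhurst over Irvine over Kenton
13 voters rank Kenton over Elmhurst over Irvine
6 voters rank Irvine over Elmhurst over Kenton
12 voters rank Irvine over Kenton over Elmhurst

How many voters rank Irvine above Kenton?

Ballots ranking Irvine above Kenton: 7+6+12 = 25.
Ballots ranking Kenton above Irvine: 13.
So 25 of 38 voters prefer Irvine to Kenton.

25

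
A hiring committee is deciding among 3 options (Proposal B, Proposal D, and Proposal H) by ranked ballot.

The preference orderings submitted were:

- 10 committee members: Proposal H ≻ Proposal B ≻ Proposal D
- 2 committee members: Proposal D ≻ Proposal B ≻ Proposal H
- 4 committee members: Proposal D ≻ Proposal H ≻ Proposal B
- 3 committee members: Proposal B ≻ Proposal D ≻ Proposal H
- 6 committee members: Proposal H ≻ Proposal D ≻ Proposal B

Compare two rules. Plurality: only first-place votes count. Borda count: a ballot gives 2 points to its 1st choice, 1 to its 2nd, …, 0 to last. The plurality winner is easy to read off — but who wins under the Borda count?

Proposal H

Plurality first-place counts: Proposal B 3, Proposal D 6, Proposal H 16 → Proposal H.
Borda totals: Proposal B 18, Proposal D 21, Proposal H 36 → Proposal H.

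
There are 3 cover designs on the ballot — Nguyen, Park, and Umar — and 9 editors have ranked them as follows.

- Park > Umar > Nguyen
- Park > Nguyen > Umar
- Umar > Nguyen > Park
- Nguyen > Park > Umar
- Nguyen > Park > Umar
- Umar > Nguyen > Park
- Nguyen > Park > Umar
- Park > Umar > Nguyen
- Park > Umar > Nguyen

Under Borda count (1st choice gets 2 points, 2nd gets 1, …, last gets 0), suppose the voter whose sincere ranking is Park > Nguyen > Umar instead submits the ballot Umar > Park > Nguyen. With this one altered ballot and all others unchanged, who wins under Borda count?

Park

Borda totals with the altered ballot: Nguyen 8, Park 10, Umar 9.
The winner is unchanged: still Park.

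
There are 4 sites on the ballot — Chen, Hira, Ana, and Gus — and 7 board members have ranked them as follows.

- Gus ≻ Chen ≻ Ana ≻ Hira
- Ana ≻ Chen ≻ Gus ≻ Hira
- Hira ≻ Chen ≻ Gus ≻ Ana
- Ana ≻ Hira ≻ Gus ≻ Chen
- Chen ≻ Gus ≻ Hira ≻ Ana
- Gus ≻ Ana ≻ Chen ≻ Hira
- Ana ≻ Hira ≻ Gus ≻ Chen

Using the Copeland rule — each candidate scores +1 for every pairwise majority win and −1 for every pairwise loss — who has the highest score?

Gus

Pairwise results:
  Chen vs Hira: Chen wins 4–3.
  Chen vs Ana: Ana wins 4–3.
  Chen vs Gus: Gus wins 4–3.
  Hira vs Ana: Ana wins 5–2.
  Hira vs Gus: Gus wins 4–3.
  Ana vs Gus: Gus wins 4–3.
Copeland scores (wins − losses):
  Chen: 1 − 2 = -1
  Hira: 0 − 3 = -3
  Ana: 2 − 1 = 1
  Gus: 3 − 0 = 3
Gus has the best Copeland score.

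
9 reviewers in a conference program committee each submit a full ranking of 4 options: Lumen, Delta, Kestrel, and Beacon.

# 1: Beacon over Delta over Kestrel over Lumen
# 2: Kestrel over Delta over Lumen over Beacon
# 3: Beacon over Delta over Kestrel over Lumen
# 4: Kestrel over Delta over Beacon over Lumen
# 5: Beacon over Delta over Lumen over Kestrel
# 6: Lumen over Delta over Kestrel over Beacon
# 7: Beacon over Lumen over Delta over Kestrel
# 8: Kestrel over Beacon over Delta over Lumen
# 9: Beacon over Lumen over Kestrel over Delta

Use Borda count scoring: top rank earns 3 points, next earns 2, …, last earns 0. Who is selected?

Borda scores:
  Lumen: 0 + 1 + 0 + 0 + 1 + 3 + 2 + 0 + 2 = 9
  Delta: 2 + 2 + 2 + 2 + 2 + 2 + 1 + 1 + 0 = 14
  Kestrel: 1 + 3 + 1 + 3 + 0 + 1 + 0 + 3 + 1 = 13
  Beacon: 3 + 0 + 3 + 1 + 3 + 0 + 3 + 2 + 3 = 18
Beacon has the highest total.

Beacon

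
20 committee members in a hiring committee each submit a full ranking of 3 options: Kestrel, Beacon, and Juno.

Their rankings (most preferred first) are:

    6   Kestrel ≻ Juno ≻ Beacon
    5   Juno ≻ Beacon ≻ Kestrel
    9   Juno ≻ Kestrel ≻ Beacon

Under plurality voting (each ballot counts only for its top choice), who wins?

Juno

First-place vote totals:
  Kestrel: 6
  Beacon: 0
  Juno: 14
Juno has the most first-place votes.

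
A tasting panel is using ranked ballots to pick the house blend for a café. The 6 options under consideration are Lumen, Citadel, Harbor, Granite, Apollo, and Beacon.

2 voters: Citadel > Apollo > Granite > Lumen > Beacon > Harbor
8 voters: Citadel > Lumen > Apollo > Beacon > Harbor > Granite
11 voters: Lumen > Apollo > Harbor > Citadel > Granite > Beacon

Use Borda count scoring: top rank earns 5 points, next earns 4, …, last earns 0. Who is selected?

Borda scores:
  Lumen: 2·2 + 8·4 + 11·5 = 91
  Citadel: 2·5 + 8·5 + 11·2 = 72
  Harbor: 2·0 + 8·1 + 11·3 = 41
  Granite: 2·3 + 8·0 + 11·1 = 17
  Apollo: 2·4 + 8·3 + 11·4 = 76
  Beacon: 2·1 + 8·2 + 11·0 = 18
Lumen has the highest total.

Lumen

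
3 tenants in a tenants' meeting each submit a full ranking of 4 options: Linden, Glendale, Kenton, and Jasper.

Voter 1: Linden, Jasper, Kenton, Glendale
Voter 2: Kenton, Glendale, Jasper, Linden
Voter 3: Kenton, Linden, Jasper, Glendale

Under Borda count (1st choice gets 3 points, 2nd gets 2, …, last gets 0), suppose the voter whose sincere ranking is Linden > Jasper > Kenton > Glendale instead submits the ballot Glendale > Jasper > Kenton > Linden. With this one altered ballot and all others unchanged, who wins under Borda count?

Kenton

Borda totals with the altered ballot: Linden 2, Glendale 5, Kenton 7, Jasper 4.
The winner is unchanged: still Kenton.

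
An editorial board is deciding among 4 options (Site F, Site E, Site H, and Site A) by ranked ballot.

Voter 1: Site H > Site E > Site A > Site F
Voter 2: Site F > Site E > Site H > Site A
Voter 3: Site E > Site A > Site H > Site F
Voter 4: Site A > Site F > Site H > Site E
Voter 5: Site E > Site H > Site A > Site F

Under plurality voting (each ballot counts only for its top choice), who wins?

First-place vote totals:
  Site F: 1
  Site E: 2
  Site H: 1
  Site A: 1
Site E has the most first-place votes.

Site E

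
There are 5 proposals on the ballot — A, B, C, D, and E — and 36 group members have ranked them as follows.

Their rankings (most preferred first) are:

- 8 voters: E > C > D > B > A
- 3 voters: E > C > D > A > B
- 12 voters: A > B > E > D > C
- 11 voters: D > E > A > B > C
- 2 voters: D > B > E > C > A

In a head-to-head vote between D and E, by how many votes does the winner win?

10

Ballots ranking D above E: 11+2 = 13.
Ballots ranking E above D: 8+3+12 = 23.
E wins 23–13, a margin of 10.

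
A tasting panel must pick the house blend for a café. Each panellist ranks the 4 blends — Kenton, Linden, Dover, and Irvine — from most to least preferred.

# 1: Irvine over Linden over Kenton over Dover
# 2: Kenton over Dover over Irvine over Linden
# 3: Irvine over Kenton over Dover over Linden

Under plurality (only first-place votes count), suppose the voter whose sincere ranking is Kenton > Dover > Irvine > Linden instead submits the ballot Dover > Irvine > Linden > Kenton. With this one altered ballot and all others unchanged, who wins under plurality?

Irvine

First-place totals with the altered ballot: Kenton 0, Linden 0, Dover 1, Irvine 2.
The winner is unchanged: still Irvine.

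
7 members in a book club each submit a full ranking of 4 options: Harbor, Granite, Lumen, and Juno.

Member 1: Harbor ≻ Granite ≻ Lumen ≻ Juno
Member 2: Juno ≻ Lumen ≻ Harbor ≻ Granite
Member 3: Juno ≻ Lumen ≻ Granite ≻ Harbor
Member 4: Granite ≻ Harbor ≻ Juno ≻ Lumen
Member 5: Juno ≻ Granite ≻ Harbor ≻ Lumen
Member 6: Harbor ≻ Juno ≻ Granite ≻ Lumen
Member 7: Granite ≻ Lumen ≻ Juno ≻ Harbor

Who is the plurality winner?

First-place vote totals:
  Harbor: 2
  Granite: 2
  Lumen: 0
  Juno: 3
Juno has the most first-place votes.

Juno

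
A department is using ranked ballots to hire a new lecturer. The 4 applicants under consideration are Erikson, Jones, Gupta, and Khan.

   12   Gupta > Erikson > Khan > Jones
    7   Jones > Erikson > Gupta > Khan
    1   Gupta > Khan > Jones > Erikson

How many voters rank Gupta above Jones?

13

Ballots ranking Gupta above Jones: 12+1 = 13.
Ballots ranking Jones above Gupta: 7.
So 13 of 20 voters prefer Gupta to Jones.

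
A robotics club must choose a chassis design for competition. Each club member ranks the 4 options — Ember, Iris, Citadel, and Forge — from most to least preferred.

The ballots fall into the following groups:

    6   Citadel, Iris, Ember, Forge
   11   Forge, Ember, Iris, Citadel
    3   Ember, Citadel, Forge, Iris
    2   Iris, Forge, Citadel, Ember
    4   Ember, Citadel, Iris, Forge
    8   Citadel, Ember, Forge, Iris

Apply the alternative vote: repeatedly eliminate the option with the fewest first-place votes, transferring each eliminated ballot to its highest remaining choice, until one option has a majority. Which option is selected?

Round 1: Citadel 14, Forge 11, Ember 7, Iris 2. Iris has the fewest and is eliminated.
Round 2: Citadel 14, Forge 13, Ember 7. Ember has the fewest and is eliminated.
Round 3: Citadel 21, Forge 13. Citadel has a majority.

Citadel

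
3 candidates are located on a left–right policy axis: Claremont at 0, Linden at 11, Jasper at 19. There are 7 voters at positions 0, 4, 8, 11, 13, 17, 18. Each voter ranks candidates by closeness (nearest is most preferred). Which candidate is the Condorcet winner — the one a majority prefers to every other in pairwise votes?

Linden

With single-peaked preferences on a line, the Condorcet winner is the candidate closest to the median voter.
The median voter (position 11) is closest to Linden at 11.
Check: Linden vs Jasper — voters closer to Linden: 5 of 7.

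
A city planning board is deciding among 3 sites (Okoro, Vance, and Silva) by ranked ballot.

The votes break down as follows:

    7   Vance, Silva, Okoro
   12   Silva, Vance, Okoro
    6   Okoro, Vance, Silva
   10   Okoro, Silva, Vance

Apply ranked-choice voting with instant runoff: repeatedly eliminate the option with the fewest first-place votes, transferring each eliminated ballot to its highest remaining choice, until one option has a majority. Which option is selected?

Round 1: Okoro 16, Silva 12, Vance 7. Vance has the fewest and is eliminated.
Round 2: Silva 19, Okoro 16. Silva has a majority.

Silva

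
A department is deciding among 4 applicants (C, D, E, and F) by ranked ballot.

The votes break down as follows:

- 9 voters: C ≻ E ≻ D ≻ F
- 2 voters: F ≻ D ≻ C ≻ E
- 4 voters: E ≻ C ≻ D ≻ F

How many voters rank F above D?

Ballots ranking F above D: 2.
Ballots ranking D above F: 9+4 = 13.
So 2 of 15 voters prefer F to D.

2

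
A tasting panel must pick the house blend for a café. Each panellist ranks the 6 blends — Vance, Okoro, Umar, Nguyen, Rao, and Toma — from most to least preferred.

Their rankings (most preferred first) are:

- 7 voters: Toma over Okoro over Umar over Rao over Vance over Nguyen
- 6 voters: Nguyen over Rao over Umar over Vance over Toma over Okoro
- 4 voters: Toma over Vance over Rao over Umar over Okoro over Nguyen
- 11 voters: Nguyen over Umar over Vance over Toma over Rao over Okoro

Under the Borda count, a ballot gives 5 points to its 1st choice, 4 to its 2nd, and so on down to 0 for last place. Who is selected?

Borda scores:
  Vance: 7·1 + 6·2 + 4·4 + 11·3 = 68
  Okoro: 7·4 + 6·0 + 4·1 + 11·0 = 32
  Umar: 7·3 + 6·3 + 4·2 + 11·4 = 91
  Nguyen: 7·0 + 6·5 + 4·0 + 11·5 = 85
  Rao: 7·2 + 6·4 + 4·3 + 11·1 = 61
  Toma: 7·5 + 6·1 + 4·5 + 11·2 = 83
Umar has the highest total.

Umar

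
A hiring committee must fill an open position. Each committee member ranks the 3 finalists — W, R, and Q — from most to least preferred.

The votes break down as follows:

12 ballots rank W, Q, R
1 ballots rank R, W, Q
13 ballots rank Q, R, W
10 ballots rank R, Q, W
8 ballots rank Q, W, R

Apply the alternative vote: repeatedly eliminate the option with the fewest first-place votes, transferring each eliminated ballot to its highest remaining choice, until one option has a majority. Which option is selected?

Round 1: Q 21, W 12, R 11. R has the fewest and is eliminated.
Round 2: Q 31, W 13. Q has a majority.

Q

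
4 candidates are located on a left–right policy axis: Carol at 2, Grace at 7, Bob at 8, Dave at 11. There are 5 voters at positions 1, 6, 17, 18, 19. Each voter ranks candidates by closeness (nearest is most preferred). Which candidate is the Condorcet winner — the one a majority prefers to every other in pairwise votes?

Dave

With single-peaked preferences on a line, the Condorcet winner is the candidate closest to the median voter.
The median voter (position 17) is closest to Dave at 11.
Check: Dave vs Carol — voters closer to Dave: 3 of 5.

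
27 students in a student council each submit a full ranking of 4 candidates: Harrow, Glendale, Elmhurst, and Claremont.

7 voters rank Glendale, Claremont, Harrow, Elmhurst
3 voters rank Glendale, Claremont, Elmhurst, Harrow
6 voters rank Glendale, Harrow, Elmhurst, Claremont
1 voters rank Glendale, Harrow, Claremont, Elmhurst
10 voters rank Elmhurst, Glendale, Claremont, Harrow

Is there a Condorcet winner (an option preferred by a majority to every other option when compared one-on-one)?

Head-to-head results (27 voters total):
Harrow vs Glendale: Glendale wins 27–0.
Harrow vs Elmhurst: Harrow wins 14–13.
Harrow vs Claremont: Claremont wins 20–7.
Glendale vs Elmhurst: Glendale wins 17–10.
Glendale vs Claremont: Glendale wins 27–0.
Elmhurst vs Claremont: Elmhurst wins 16–11.
Glendale beats each rival — Harrow (27–0), Elmhurst (17–10), Claremont (27–0) — so Glendale is the Condorcet winner.

Yes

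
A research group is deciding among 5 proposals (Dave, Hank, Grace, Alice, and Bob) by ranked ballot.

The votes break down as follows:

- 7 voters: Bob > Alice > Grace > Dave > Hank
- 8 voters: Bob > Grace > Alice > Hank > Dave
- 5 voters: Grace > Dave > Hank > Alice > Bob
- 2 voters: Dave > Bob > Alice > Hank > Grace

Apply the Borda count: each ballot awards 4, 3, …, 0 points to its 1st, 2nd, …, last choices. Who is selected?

Bob

Borda scores:
  Dave: 7·1 + 8·0 + 5·3 + 2·4 = 30
  Hank: 7·0 + 8·1 + 5·2 + 2·1 = 20
  Grace: 7·2 + 8·3 + 5·4 + 2·0 = 58
  Alice: 7·3 + 8·2 + 5·1 + 2·2 = 46
  Bob: 7·4 + 8·4 + 5·0 + 2·3 = 66
Bob has the highest total.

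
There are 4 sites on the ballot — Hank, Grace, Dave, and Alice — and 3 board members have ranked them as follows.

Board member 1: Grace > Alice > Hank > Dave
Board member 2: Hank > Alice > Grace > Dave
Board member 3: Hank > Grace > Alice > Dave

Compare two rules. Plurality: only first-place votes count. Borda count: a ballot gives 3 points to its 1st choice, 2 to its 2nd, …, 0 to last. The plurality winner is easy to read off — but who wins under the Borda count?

Hank

Plurality first-place counts: Hank 2, Grace 1, Dave 0, Alice 0 → Hank.
Borda totals: Hank 7, Grace 6, Dave 0, Alice 5 → Hank.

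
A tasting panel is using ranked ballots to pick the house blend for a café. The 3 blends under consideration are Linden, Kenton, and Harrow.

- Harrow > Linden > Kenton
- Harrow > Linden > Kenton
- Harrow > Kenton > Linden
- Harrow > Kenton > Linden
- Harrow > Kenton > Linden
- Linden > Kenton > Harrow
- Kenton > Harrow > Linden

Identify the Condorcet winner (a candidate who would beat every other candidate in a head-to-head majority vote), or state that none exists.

Harrow

Head-to-head results (7 voters total):
Linden vs Kenton: Kenton wins 4–3.
Linden vs Harrow: Harrow wins 6–1.
Kenton vs Harrow: Harrow wins 5–2.
Harrow beats each rival — Linden (6–1), Kenton (5–2) — so Harrow is the Condorcet winner.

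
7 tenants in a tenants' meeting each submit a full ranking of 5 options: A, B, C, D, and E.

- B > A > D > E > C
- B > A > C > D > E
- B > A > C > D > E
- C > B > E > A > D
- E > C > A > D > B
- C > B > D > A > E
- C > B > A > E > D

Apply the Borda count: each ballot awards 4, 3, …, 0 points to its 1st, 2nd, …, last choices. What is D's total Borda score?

Borda scores:
  A: 3 + 3 + 3 + 1 + 2 + 1 + 2 = 15
  B: 4 + 4 + 4 + 3 + 0 + 3 + 3 = 21
  C: 0 + 2 + 2 + 4 + 3 + 4 + 4 = 19
  D: 2 + 1 + 1 + 0 + 1 + 2 + 0 = 7
  E: 1 + 0 + 0 + 2 + 4 + 0 + 1 = 8

7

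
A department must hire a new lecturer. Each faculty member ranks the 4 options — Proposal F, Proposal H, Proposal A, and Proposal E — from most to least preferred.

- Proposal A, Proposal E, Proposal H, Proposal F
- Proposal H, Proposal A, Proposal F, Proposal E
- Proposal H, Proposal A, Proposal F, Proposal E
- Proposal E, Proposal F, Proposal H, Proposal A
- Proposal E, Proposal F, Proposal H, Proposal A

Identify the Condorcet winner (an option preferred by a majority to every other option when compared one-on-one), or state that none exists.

No Condorcet winner

Head-to-head results (5 voters total):
Proposal F vs Proposal H: Proposal H wins 3–2.
Proposal F vs Proposal A: Proposal A wins 3–2.
Proposal F vs Proposal E: Proposal E wins 3–2.
Proposal H vs Proposal A: Proposal H wins 4–1.
Proposal H vs Proposal E: Proposal E wins 3–2.
Proposal A vs Proposal E: Proposal A wins 3–2.
No candidate beats all others: Proposal H beats Proposal A beats Proposal E beats Proposal H, a majority cycle.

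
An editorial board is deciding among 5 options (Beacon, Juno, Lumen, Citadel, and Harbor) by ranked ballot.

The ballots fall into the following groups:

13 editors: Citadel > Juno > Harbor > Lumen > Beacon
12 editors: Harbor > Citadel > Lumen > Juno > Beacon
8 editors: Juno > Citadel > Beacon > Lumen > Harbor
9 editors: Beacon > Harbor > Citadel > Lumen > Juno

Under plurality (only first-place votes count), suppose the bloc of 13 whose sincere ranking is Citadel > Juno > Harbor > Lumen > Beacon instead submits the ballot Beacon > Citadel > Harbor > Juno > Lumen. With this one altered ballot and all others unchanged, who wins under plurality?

First-place totals with the altered ballot: Beacon 22, Juno 8, Lumen 0, Citadel 0, Harbor 12.
The switch changes the winner from Citadel to Beacon.

Beacon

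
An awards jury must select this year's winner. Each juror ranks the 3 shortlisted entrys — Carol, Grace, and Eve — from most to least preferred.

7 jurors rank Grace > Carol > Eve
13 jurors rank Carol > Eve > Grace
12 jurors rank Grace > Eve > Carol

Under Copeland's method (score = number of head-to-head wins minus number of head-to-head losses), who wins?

Grace

Pairwise results:
  Carol vs Grace: Grace wins 19–13.
  Carol vs Eve: Carol wins 20–12.
  Grace vs Eve: Grace wins 19–13.
Copeland scores (wins − losses):
  Carol: 1 − 1 = 0
  Grace: 2 − 0 = 2
  Eve: 0 − 2 = -2
Grace has the best Copeland score.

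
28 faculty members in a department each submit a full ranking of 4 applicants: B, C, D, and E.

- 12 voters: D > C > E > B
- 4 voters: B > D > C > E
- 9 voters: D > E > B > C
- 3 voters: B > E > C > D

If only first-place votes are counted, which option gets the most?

First-place vote totals:
  B: 7
  C: 0
  D: 21
  E: 0
D has the most first-place votes.

D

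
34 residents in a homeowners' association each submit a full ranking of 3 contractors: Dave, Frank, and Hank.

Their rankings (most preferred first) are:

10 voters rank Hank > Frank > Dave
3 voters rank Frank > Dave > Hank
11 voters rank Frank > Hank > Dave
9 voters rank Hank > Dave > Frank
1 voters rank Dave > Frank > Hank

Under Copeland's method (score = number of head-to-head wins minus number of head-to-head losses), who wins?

Pairwise results:
  Dave vs Frank: Frank wins 24–10.
  Dave vs Hank: Hank wins 30–4.
  Frank vs Hank: Hank wins 19–15.
Copeland scores (wins − losses):
  Dave: 0 − 2 = -2
  Frank: 1 − 1 = 0
  Hank: 2 − 0 = 2
Hank has the best Copeland score.

Hank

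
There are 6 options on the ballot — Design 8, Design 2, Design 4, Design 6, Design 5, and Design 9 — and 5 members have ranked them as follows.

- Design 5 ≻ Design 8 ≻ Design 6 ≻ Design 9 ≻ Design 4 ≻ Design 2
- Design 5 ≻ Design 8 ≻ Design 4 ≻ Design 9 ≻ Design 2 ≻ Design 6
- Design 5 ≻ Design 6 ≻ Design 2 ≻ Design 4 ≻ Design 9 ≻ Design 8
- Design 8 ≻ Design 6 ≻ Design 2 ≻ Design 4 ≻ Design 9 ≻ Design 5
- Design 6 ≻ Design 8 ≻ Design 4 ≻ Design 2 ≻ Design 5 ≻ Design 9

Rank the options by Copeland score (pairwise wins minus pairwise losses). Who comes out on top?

Pairwise results:
  Design 8 vs Design 2: Design 8 wins 4–1.
  Design 8 vs Design 4: Design 8 wins 4–1.
  Design 8 vs Design 6: Design 8 wins 3–2.
  Design 8 vs Design 5: Design 5 wins 3–2.
  Design 8 vs Design 9: Design 8 wins 4–1.
  Design 2 vs Design 4: Design 4 wins 3–2.
  Design 2 vs Design 6: Design 6 wins 4–1.
  Design 2 vs Design 5: Design 5 wins 3–2.
  Design 2 vs Design 9: Design 2 wins 3–2.
  Design 4 vs Design 6: Design 6 wins 4–1.
  Design 4 vs Design 5: Design 5 wins 3–2.
  Design 4 vs Design 9: Design 4 wins 4–1.
  Design 6 vs Design 5: Design 5 wins 3–2.
  Design 6 vs Design 9: Design 6 wins 4–1.
  Design 5 vs Design 9: Design 5 wins 4–1.
Copeland scores (wins − losses):
  Design 8: 4 − 1 = 3
  Design 2: 1 − 4 = -3
  Design 4: 2 − 3 = -1
  Design 6: 3 − 2 = 1
  Design 5: 5 − 0 = 5
  Design 9: 0 − 5 = -5
Design 5 has the best Copeland score.

Design 5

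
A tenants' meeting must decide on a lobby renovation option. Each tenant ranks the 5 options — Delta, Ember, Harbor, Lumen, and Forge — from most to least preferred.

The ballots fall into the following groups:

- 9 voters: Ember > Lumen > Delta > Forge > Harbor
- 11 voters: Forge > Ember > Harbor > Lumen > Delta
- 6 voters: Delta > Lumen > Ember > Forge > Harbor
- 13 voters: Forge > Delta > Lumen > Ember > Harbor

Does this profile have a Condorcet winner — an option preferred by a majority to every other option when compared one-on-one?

Yes

Head-to-head results (39 voters total):
Delta vs Ember: Ember wins 20–19.
Delta vs Harbor: Delta wins 28–11.
Delta vs Lumen: Lumen wins 20–19.
Delta vs Forge: Forge wins 24–15.
Ember vs Harbor: Ember wins 39–0.
Ember vs Lumen: Ember wins 20–19.
Ember vs Forge: Forge wins 24–15.
Harbor vs Lumen: Lumen wins 28–11.
Harbor vs Forge: Forge wins 39–0.
Lumen vs Forge: Forge wins 24–15.
Forge beats each rival — Delta (24–15), Ember (24–15), Harbor (39–0), Lumen (24–15) — so Forge is the Condorcet winner.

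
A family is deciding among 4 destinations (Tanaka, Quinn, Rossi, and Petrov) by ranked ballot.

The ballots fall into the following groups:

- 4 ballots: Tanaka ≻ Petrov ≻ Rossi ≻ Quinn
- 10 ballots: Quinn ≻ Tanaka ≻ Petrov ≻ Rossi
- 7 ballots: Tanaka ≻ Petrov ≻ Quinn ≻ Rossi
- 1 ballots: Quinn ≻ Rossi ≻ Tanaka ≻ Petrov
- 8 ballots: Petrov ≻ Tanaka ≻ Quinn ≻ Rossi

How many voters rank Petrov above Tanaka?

8

Ballots ranking Petrov above Tanaka: 8.
Ballots ranking Tanaka above Petrov: 4+10+7+1 = 22.
So 8 of 30 voters prefer Petrov to Tanaka.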